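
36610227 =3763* 9729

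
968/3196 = 242/799 = 0.30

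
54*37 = 1998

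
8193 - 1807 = 6386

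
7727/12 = 643+11/12 = 643.92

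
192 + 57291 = 57483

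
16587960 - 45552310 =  - 28964350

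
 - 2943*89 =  -261927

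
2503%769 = 196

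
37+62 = 99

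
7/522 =7/522 = 0.01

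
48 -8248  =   - 8200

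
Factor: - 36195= -3^1 * 5^1 *19^1*127^1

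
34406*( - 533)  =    -  18338398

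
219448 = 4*54862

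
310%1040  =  310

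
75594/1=75594=75594.00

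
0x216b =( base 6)103335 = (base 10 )8555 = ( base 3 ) 102201212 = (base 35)6YF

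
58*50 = 2900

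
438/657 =2/3 = 0.67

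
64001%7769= 1849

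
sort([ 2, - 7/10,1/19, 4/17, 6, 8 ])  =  [ - 7/10,1/19 , 4/17,2,  6,  8 ] 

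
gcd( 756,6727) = 7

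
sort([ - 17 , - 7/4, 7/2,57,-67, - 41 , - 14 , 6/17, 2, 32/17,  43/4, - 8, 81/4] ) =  [ - 67, - 41,-17, - 14,-8,-7/4, 6/17,32/17,2, 7/2, 43/4 , 81/4, 57 ]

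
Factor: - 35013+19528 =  - 5^1*19^1*163^1=- 15485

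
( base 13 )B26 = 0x763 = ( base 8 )3543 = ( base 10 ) 1891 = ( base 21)461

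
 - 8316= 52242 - 60558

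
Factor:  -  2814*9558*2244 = -2^4 * 3^6 * 7^1*11^1*17^1*59^1*67^1=- 60355099728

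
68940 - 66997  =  1943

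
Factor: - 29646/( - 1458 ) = 3^( - 1) *61^1 = 61/3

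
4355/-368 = -12 + 61/368 = - 11.83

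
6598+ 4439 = 11037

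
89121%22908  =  20397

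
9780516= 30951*316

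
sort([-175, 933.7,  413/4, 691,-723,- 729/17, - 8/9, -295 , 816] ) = [ - 723, - 295, - 175, - 729/17, - 8/9, 413/4 , 691, 816, 933.7]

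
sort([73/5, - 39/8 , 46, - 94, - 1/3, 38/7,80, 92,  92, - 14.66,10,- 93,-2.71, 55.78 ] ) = [ - 94,- 93, -14.66, - 39/8, - 2.71,-1/3, 38/7,  10,73/5,46, 55.78, 80 , 92,92 ] 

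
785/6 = 130 + 5/6 = 130.83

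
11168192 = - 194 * ( - 57568 )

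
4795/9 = 4795/9 = 532.78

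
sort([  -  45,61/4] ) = [ - 45, 61/4 ]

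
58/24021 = 58/24021 = 0.00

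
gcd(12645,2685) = 15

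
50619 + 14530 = 65149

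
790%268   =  254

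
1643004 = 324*5071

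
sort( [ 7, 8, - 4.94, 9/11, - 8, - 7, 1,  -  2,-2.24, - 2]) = [ - 8, - 7,-4.94 ,  -  2.24, - 2,  -  2  ,  9/11, 1,7, 8]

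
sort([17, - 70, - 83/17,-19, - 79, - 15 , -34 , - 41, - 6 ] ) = [-79,- 70,-41, - 34, - 19, - 15, - 6, - 83/17, 17] 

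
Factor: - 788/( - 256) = 2^( - 6 )*197^1 = 197/64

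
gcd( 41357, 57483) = 1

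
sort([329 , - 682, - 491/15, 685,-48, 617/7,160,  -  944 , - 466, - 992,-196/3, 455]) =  [ - 992,  -  944 ,-682, - 466,-196/3,-48,-491/15,617/7, 160, 329, 455,685] 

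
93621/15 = 6241+2/5 = 6241.40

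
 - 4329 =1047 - 5376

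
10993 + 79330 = 90323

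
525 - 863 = - 338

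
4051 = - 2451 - -6502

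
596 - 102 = 494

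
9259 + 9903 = 19162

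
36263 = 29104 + 7159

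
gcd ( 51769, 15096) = 1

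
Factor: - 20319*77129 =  - 3^1*13^2*17^1*349^1*521^1= - 1567184151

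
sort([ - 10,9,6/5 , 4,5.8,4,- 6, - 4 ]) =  [ - 10, - 6,-4 , 6/5 , 4 , 4, 5.8,9]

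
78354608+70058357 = 148412965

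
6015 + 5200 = 11215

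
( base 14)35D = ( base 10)671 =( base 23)164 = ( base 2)1010011111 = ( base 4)22133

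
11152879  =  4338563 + 6814316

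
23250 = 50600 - 27350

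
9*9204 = 82836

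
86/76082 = 43/38041 = 0.00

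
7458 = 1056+6402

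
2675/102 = 2675/102 = 26.23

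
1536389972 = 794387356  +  742002616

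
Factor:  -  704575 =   -  5^2*28183^1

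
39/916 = 39/916 = 0.04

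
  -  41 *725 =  - 29725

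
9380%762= 236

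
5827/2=2913 + 1/2 = 2913.50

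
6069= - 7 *( - 867)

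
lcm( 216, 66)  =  2376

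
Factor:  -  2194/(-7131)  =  2^1*3^( - 1)*1097^1*2377^( - 1 ) 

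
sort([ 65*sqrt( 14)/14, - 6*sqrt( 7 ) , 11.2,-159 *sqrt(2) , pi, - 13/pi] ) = [ - 159*sqrt(2),  -  6*sqrt(7),  -  13/pi, pi, 11.2 , 65*sqrt( 14) /14]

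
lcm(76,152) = 152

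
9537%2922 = 771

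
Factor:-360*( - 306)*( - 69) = -2^4*3^5*5^1*17^1*23^1= -7601040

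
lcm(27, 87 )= 783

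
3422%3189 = 233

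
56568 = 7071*8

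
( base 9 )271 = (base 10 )226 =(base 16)e2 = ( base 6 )1014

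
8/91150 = 4/45575 = 0.00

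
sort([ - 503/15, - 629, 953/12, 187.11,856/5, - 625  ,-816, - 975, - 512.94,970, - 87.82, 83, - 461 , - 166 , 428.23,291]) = [ - 975 ,  -  816, - 629, - 625, -512.94, - 461 , - 166, - 87.82, - 503/15, 953/12 , 83, 856/5,187.11, 291,428.23,  970] 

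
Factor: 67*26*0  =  0 = 0^1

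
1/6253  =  1/6253 = 0.00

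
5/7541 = 5/7541 =0.00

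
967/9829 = 967/9829 = 0.10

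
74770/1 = 74770  =  74770.00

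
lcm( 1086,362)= 1086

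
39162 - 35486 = 3676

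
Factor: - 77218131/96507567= - 25739377/32169189 = - 3^( - 1)*13^ ( - 1)*17^1*61^1*853^ ( - 1)*967^(-1)*24821^1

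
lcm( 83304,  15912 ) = 1416168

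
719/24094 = 719/24094 = 0.03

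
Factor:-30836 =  - 2^2 *13^1 * 593^1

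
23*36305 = 835015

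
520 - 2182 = -1662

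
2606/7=2606/7=372.29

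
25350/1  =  25350 = 25350.00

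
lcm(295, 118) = 590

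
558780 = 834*670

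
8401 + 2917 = 11318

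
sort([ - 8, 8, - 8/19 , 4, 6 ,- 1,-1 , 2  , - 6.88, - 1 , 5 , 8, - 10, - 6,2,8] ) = [ - 10 ,  -  8, - 6.88 , -6, - 1, - 1, - 1, - 8/19,2,2, 4, 5 , 6,  8,8 , 8]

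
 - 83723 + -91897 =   -  175620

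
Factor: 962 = 2^1*13^1*37^1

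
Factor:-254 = -2^1*127^1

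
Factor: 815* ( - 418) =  - 2^1*5^1*11^1*19^1*163^1 = - 340670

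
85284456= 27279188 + 58005268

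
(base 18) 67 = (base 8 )163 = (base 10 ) 115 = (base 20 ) 5f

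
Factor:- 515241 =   -  3^4*6361^1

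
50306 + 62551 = 112857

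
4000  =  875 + 3125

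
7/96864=7/96864 = 0.00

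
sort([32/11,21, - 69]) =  [ - 69,32/11, 21 ] 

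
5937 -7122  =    -  1185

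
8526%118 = 30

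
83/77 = 83/77 =1.08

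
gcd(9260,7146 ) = 2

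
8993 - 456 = 8537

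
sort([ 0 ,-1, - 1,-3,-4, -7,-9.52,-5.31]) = [-9.52,-7, -5.31,-4, - 3,-1,- 1,0 ]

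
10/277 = 10/277 = 0.04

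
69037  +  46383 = 115420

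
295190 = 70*4217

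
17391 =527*33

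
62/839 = 62/839 =0.07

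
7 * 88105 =616735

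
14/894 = 7/447 = 0.02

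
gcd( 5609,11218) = 5609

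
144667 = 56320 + 88347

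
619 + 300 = 919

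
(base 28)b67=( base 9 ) 13056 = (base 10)8799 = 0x225f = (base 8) 21137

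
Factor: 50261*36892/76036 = 23^1*401^1*19009^( - 1)*50261^1 = 463557203/19009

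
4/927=4/927=   0.00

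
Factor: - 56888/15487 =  - 2^3*13^1*17^( - 1)*547^1*911^( - 1)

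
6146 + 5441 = 11587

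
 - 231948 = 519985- 751933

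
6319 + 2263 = 8582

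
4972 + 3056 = 8028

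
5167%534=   361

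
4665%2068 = 529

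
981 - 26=955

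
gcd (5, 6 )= 1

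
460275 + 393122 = 853397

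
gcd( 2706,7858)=2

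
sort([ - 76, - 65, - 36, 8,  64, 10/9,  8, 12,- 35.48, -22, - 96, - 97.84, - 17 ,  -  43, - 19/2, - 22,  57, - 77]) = [ - 97.84, - 96, - 77, - 76, - 65,  -  43, - 36, - 35.48, - 22,  -  22, - 17, - 19/2, 10/9,8,8,12, 57, 64] 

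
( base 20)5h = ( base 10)117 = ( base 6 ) 313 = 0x75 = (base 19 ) 63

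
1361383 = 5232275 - 3870892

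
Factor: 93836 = 2^2 * 23459^1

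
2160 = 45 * 48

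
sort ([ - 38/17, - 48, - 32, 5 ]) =[ - 48, -32, - 38/17, 5 ] 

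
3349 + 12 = 3361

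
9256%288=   40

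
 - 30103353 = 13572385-43675738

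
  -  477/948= -1 + 157/316 = -0.50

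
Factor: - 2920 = -2^3*5^1*73^1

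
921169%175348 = 44429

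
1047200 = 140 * 7480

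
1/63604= 1/63604 =0.00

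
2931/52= 56 + 19/52 = 56.37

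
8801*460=4048460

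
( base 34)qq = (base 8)1616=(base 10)910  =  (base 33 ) rj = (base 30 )10A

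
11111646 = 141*78806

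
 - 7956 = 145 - 8101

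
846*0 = 0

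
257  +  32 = 289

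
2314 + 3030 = 5344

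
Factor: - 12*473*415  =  - 2355540 = - 2^2 * 3^1*5^1*11^1*43^1*83^1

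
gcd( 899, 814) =1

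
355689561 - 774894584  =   - 419205023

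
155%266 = 155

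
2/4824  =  1/2412 = 0.00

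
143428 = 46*3118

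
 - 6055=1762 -7817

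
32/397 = 32/397 = 0.08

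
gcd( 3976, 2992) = 8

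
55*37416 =2057880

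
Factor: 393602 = 2^1*11^1*17891^1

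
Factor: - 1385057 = - 1385057^1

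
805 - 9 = 796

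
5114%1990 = 1134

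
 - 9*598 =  - 5382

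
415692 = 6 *69282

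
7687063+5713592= 13400655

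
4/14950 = 2/7475 = 0.00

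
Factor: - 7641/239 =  - 3^3 * 239^( - 1 )* 283^1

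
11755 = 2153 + 9602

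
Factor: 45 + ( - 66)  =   - 3^1*7^1 = - 21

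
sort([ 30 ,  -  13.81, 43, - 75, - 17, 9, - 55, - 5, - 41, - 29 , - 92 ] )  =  [  -  92, - 75, - 55, - 41,-29,-17, - 13.81, - 5,9,30,43]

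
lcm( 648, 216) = 648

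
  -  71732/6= - 35866/3   =  - 11955.33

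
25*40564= 1014100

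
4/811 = 4/811  =  0.00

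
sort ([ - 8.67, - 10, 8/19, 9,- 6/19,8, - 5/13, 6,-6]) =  [ - 10, - 8.67, - 6, - 5/13, - 6/19,8/19, 6,8, 9]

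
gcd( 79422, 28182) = 2562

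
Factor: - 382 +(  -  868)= -1250 =- 2^1*5^4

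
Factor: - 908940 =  - 2^2 * 3^1 * 5^1 * 15149^1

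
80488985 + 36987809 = 117476794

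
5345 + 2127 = 7472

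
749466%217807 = 96045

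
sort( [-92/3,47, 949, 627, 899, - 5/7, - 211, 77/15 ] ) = [ - 211, - 92/3,  -  5/7,  77/15,47, 627, 899, 949 ]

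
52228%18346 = 15536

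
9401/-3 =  - 9401/3 = - 3133.67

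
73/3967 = 73/3967 = 0.02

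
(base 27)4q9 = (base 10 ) 3627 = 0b111000101011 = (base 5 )104002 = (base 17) c96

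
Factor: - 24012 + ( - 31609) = -55621^1 = - 55621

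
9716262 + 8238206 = 17954468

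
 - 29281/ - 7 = 4183 + 0/1= 4183.00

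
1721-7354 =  - 5633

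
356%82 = 28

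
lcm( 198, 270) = 2970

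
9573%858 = 135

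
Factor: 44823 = 3^1*67^1*223^1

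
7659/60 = 2553/20 = 127.65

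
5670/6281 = 5670/6281  =  0.90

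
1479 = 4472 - 2993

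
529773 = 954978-425205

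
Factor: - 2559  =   - 3^1*853^1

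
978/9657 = 326/3219 = 0.10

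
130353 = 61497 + 68856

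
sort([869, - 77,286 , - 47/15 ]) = [  -  77, - 47/15, 286, 869]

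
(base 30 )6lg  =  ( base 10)6046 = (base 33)5i7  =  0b1011110011110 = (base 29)75E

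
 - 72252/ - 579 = 24084/193 = 124.79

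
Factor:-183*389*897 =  - 63854739 = - 3^2*13^1*23^1*61^1*389^1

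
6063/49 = 123 +36/49 =123.73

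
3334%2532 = 802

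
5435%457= 408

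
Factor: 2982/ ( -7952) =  - 2^( -3 ) * 3^1 = -  3/8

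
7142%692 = 222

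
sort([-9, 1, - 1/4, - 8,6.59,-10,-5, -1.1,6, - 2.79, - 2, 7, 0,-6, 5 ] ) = [  -  10,  -  9,-8,- 6, - 5, - 2.79, - 2, - 1.1,-1/4,0,1,5,6,6.59,7] 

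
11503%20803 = 11503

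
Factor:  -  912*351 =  - 320112=   - 2^4 * 3^4* 13^1*19^1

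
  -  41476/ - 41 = 1011 + 25/41 = 1011.61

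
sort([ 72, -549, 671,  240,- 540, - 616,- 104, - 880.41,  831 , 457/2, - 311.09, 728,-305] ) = [ -880.41,-616, - 549, - 540, - 311.09, - 305, - 104,72,457/2,240, 671 , 728,831]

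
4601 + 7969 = 12570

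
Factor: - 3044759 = - 3044759^1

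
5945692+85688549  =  91634241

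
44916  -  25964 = 18952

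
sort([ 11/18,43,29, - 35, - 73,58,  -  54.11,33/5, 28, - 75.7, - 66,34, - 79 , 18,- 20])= [ - 79, - 75.7, - 73,-66, - 54.11, - 35,-20, 11/18,33/5, 18,28,29 , 34,43,58 ]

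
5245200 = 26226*200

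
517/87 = 5 + 82/87 = 5.94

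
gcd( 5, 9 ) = 1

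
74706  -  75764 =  - 1058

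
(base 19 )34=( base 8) 75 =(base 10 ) 61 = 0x3D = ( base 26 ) 29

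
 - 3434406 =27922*( - 123 )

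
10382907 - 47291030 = - 36908123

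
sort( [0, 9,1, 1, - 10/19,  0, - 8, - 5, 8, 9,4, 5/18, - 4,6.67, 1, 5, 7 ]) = [ - 8, - 5, - 4, - 10/19, 0,0, 5/18,  1, 1, 1,4,  5,6.67,7, 8,9, 9]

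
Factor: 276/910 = 2^1 * 3^1*5^(-1 ) * 7^(-1) * 13^(  -  1 ) * 23^1 = 138/455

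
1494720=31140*48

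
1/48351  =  1/48351 = 0.00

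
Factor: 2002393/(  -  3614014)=-2^ (  -  1)*53^1*353^( - 1 )*5119^( - 1)*37781^1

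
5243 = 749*7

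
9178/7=1311 + 1/7 = 1311.14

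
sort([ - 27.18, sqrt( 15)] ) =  [-27.18, sqrt(15 )]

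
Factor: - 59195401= - 1319^1*44879^1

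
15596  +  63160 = 78756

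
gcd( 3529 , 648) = 1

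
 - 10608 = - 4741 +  - 5867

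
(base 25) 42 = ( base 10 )102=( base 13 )7B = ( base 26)3o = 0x66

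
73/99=73/99=0.74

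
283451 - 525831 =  - 242380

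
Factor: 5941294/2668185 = 2^1  *3^( - 2)*5^( - 1 )*13^ ( -1)*769^1*3863^1*4561^(-1 ) 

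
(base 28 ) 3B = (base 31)32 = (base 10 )95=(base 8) 137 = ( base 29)38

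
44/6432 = 11/1608 = 0.01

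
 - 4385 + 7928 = 3543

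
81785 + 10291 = 92076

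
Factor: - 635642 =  - 2^1*7^1*45403^1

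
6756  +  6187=12943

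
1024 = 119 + 905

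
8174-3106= 5068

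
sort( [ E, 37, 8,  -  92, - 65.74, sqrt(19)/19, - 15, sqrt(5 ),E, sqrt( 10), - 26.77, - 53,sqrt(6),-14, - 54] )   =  [ - 92, - 65.74 , -54,-53, - 26.77,-15, -14, sqrt( 19) /19, sqrt( 5), sqrt( 6 ), E,  E, sqrt ( 10 ),8,37]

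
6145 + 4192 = 10337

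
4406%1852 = 702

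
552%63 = 48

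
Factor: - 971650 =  - 2^1 * 5^2*19433^1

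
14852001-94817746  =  - 79965745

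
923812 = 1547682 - 623870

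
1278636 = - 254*( - 5034) 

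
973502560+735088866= 1708591426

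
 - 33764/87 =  - 389+79/87 = -  388.09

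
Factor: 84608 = 2^7*661^1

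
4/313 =4/313  =  0.01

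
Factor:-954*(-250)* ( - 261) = -2^2 * 3^4 * 5^3*29^1*53^1=- 62248500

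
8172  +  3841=12013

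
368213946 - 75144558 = 293069388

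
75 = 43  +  32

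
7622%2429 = 335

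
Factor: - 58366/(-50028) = 2^(  -  1)*3^(  -  1)*7^1 = 7/6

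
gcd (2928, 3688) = 8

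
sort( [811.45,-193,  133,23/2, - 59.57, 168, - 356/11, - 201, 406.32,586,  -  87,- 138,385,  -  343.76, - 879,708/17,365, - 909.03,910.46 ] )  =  [ - 909.03, - 879,  -  343.76, -201, - 193, -138, - 87,  -  59.57, - 356/11,23/2,708/17,133,168,365,385,406.32,586,  811.45,910.46 ] 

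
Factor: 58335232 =2^13*7121^1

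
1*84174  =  84174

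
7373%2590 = 2193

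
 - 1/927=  - 1 + 926/927=- 0.00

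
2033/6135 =2033/6135 = 0.33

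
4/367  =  4/367 = 0.01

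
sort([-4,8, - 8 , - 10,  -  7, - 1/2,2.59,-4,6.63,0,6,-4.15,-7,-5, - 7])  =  [ - 10, - 8, - 7,-7,-7, - 5, - 4.15, - 4, - 4, - 1/2,0,2.59,  6,6.63,8 ]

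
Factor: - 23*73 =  - 1679 = - 23^1*73^1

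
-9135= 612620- 621755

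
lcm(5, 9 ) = 45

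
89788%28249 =5041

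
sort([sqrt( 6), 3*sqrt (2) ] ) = [ sqrt( 6 ) , 3*sqrt( 2 )] 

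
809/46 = 809/46 = 17.59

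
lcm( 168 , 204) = 2856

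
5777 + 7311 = 13088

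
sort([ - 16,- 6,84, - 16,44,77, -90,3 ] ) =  [ - 90, - 16, - 16, - 6,3 , 44,77, 84 ]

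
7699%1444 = 479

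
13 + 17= 30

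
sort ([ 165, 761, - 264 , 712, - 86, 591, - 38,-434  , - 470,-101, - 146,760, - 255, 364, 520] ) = [ - 470,- 434,-264, - 255, - 146 , - 101, - 86, - 38,165,364, 520, 591, 712,  760,761] 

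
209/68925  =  209/68925= 0.00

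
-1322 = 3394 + - 4716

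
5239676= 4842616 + 397060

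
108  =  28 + 80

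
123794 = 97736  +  26058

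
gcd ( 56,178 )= 2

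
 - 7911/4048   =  -7911/4048 = -1.95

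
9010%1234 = 372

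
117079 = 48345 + 68734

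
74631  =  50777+23854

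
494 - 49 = 445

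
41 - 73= - 32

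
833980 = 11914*70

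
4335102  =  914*4743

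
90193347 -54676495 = 35516852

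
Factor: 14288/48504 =38/129 = 2^1*3^(- 1)*19^1*43^( - 1)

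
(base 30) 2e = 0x4a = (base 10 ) 74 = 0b1001010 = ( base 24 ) 32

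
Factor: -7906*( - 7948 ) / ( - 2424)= - 3^(- 1 ) * 59^1*67^1*101^( - 1 )*1987^1 = - 7854611/303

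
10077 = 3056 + 7021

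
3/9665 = 3/9665 = 0.00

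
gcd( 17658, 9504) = 54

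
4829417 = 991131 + 3838286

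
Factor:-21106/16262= - 47^ (-1 )*61^1 = - 61/47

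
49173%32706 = 16467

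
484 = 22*22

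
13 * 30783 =400179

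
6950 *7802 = 54223900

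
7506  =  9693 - 2187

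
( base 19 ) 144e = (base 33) 7nb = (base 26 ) cal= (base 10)8393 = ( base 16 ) 20C9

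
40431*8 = 323448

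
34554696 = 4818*7172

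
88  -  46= 42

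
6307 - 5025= 1282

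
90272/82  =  45136/41 = 1100.88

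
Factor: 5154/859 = 6 = 2^1*3^1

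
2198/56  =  39 + 1/4 = 39.25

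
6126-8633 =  - 2507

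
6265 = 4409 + 1856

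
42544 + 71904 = 114448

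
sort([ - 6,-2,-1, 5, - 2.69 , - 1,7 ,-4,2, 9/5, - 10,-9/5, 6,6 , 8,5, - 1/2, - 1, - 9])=[ -10,-9, -6,  -  4, - 2.69,  -  2 ,-9/5, - 1, - 1, - 1,-1/2, 9/5 , 2, 5 , 5 , 6, 6, 7, 8]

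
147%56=35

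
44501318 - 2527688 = 41973630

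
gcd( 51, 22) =1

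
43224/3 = 14408  =  14408.00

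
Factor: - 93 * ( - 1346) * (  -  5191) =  - 2^1*3^1 *29^1 * 31^1 * 179^1*673^1=- 649798998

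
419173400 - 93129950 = 326043450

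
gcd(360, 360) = 360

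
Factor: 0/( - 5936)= 0^1=0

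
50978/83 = 50978/83   =  614.19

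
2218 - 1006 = 1212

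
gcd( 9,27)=9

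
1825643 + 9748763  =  11574406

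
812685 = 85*9561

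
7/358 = 7/358 = 0.02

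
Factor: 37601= 19^1*  1979^1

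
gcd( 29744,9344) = 16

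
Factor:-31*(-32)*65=64480  =  2^5*5^1*13^1*31^1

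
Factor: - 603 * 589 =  - 3^2* 19^1*31^1*67^1= -355167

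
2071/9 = 2071/9=230.11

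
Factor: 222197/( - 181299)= -3^( -1 ) *223^ ( - 1 )*271^ (-1 )*222197^1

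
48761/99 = 48761/99 = 492.54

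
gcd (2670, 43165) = 445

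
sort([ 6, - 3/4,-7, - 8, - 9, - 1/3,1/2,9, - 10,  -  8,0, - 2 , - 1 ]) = [-10, - 9, - 8, - 8,-7, - 2, - 1,-3/4, - 1/3, 0,  1/2, 6  ,  9 ] 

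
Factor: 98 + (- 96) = 2 = 2^1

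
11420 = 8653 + 2767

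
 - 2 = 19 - 21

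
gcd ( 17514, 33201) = 63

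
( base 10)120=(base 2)1111000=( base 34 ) 3I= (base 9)143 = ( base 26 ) 4g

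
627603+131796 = 759399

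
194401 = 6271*31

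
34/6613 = 2/389=0.01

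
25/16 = 1  +  9/16  =  1.56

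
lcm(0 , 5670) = 0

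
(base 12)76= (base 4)1122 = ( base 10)90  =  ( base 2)1011010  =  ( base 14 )66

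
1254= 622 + 632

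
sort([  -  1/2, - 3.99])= [- 3.99,-1/2] 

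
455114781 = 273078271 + 182036510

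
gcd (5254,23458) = 74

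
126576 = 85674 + 40902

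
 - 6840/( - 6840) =1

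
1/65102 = 1/65102 = 0.00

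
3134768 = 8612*364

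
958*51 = 48858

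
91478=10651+80827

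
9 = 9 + 0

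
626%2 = 0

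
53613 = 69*777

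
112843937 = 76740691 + 36103246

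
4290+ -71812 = -67522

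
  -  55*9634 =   -  529870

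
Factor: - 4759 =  - 4759^1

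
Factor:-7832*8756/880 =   -  389642/5  =  - 2^1*5^(- 1 )*11^1*89^1* 199^1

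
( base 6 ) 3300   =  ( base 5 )11011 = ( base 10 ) 756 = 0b1011110100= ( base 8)1364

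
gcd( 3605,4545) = 5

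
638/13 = 638/13 = 49.08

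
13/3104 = 13/3104 = 0.00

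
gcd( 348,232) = 116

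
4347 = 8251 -3904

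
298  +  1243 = 1541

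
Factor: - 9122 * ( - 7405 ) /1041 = 67548410/1041 = 2^1 * 3^( - 1)*5^1 * 347^( - 1 )*1481^1 * 4561^1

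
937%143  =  79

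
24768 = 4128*6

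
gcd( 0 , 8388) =8388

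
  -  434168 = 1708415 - 2142583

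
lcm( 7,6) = 42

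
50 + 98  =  148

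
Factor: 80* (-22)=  -1760 = - 2^5*5^1*11^1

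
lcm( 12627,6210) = 378810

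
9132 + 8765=17897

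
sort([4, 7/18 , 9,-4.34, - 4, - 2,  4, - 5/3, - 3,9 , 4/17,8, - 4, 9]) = [ - 4.34, - 4, - 4, - 3 ,  -  2, - 5/3 , 4/17, 7/18, 4 , 4,8, 9,9, 9]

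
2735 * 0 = 0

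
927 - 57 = 870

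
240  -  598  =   - 358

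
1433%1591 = 1433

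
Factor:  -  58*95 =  - 2^1*5^1 * 19^1 * 29^1= - 5510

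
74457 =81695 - 7238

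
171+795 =966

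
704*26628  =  18746112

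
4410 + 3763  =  8173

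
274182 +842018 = 1116200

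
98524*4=394096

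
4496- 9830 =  - 5334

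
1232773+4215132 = 5447905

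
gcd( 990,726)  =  66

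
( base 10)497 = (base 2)111110001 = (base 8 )761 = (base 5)3442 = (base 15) 232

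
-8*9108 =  - 72864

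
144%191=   144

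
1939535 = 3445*563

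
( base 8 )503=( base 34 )9h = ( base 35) 98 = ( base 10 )323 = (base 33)9q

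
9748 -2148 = 7600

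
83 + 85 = 168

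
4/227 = 4/227 = 0.02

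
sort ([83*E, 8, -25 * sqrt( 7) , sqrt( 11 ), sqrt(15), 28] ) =[ -25*sqrt( 7 ),sqrt(11),sqrt( 15 ), 8 , 28,83*E] 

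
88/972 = 22/243 = 0.09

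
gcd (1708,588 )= 28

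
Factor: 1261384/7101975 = 2^3*3^( - 1 ) * 5^( - 2 )*29^1*5437^1*94693^( - 1)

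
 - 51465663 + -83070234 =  - 134535897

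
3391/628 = 5 + 251/628 = 5.40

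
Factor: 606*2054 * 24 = 29873376 = 2^5*3^2*13^1*79^1*101^1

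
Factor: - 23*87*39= - 3^2*13^1*23^1*29^1 = - 78039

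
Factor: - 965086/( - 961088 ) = 482543/480544 = 2^( -5)*19^1*109^1 * 233^1*15017^( - 1)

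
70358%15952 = 6550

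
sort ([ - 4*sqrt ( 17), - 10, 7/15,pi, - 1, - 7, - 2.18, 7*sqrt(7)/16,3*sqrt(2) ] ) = [ - 4 * sqrt( 17) , - 10, - 7, - 2.18, - 1,7/15,7*sqrt( 7)/16,pi,3*sqrt( 2) ]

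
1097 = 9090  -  7993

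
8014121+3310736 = 11324857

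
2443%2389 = 54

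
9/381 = 3/127 = 0.02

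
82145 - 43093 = 39052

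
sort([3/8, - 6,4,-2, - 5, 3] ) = [ - 6, - 5,-2,3/8, 3,  4]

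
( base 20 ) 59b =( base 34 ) 1UF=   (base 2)100010001111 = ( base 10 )2191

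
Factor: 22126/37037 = 46/77 = 2^1 * 7^( - 1 ) * 11^( - 1)*23^1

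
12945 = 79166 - 66221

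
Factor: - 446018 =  - 2^1 *223009^1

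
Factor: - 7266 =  - 2^1 * 3^1*7^1*173^1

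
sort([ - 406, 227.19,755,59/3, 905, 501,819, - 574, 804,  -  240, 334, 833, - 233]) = [ -574, - 406, - 240,  -  233,59/3,227.19,  334,501, 755,  804,  819,833, 905 ] 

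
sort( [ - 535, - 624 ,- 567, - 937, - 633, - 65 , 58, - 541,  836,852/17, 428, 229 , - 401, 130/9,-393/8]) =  [ - 937 ,-633, - 624, - 567 , - 541,-535 , - 401, - 65, - 393/8,  130/9 , 852/17 , 58  ,  229,428 , 836 ] 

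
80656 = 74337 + 6319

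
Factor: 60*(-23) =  - 2^2*3^1*5^1 * 23^1 = -1380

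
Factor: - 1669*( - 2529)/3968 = 4220901/3968 = 2^( - 7) * 3^2 * 31^( - 1 ) * 281^1 * 1669^1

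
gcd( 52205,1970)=985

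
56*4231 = 236936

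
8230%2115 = 1885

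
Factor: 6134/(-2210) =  - 5^(  -  1 )*13^(  -  1 )*17^(-1)*3067^1 = -  3067/1105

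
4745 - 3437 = 1308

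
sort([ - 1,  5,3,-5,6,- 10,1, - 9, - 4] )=[ - 10, - 9, - 5, - 4, - 1,1,3, 5, 6] 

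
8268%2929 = 2410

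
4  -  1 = 3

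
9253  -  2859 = 6394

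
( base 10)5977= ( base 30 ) 6J7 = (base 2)1011101011001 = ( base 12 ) 3561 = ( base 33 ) 5g4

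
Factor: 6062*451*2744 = 2^4 * 7^4*11^1*41^1*433^1= 7501991728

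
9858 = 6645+3213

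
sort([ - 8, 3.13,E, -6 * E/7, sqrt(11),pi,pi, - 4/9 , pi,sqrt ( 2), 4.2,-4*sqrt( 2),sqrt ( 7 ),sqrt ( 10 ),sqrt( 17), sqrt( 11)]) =[ - 8, - 4*sqrt( 2),  -  6  *E/7, - 4/9,sqrt (2),sqrt(7 ) , E,  3.13,pi,pi,pi , sqrt(10 ),sqrt( 11 ),  sqrt( 11) , sqrt(17 ),4.2]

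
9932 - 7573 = 2359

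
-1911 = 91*( - 21)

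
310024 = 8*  38753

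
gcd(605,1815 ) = 605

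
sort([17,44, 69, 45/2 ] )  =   [17, 45/2 , 44,69]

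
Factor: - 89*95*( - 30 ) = 2^1*3^1*5^2 * 19^1*89^1 = 253650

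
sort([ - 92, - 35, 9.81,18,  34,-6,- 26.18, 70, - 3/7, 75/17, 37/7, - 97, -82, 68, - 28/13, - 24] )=[ - 97,-92, - 82,  -  35,- 26.18 ,-24,  -  6, - 28/13, - 3/7, 75/17,  37/7, 9.81,18,34, 68,70] 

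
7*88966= 622762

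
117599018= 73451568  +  44147450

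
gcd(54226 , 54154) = 2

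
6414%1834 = 912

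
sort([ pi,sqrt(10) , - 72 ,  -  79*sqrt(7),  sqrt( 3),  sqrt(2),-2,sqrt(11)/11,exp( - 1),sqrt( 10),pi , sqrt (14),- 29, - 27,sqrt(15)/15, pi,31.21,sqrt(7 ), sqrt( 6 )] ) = [ - 79*sqrt( 7),- 72, - 29, - 27, - 2,sqrt( 15 )/15,sqrt(11)/11, exp( - 1 ),sqrt(2),sqrt( 3 ),sqrt(6),sqrt( 7),pi,pi,pi,sqrt (10), sqrt ( 10 ), sqrt(14),31.21]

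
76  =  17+59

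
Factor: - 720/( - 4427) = 2^4 * 3^2*5^1 * 19^( - 1)*233^(-1)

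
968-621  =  347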